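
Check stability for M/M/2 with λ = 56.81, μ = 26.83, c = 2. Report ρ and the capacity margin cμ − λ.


Total capacity cμ = 2·26.83 = 53.66/hr
ρ = λ/(cμ) = 56.81/53.66 = 1.0587
Stable ⇔ ρ < 1: NO
Spare capacity = cμ − λ = 53.66 − 56.81 = -3.15/hr

Final: ρ = 1.0587; unstable; margin = -3.15/hr


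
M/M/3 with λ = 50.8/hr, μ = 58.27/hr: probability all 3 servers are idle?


a = λ/μ = 50.8/58.27 = 0.8718; ρ = a/c = 0.2906
Σ_{k=0}^{2} a^k/k! (terms k=0..2) = 1.00000 + 0.87180 + 0.38002 = 2.25182
Tail: a^3/(3!(1−ρ)) = 0.66261/(6·0.7094) = 0.15567
P₀ = 1/(2.25182 + 0.15567) = 1/2.40750 = 0.415369

Final: 0.415369


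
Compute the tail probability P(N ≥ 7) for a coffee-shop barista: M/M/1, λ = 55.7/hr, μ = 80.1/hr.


ρ = 55.7/80.1 = 0.6954
P(N ≥ n) = ρ^n = 0.6954^7 = 0.078625

Final: 0.078625


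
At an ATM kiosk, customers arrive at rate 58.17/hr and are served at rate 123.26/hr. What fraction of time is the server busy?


ρ = λ/μ = 58.17/123.26 = 0.4719

Final: 0.4719


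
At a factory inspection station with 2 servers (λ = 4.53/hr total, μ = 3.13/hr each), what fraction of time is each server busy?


ρ = λ/(cμ) = 4.53/(2·3.13) = 4.53/6.26 = 0.7236

Final: 0.7236


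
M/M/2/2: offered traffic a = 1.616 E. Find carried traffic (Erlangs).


B(2,1.616) = 0.332947 (Erlang-B)
Carried load = a(1 − B) = 1.616·(1 − 0.332947) = 1.616·0.667053 = 1.0780 E

Final: 1.0780 Erlangs


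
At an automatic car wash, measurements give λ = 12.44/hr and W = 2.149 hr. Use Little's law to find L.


L = λW = 12.44·2.149 = 26.7336

Final: 26.7336


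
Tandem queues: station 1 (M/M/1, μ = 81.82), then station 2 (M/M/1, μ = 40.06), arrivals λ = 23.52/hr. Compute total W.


Each node sees arrival rate λ = 23.52/hr (tandem ⇒ throughput preserved).
W₁ = 1/(μ₁−λ) = 1/(81.82−23.52) = 0.01715 hr
W₂ = 1/(μ₂−λ) = 1/(40.06−23.52) = 0.06046 hr
W_total = W₁ + W₂ = 0.01715 + 0.06046 = 0.07761 hr

Final: 0.07761 hr


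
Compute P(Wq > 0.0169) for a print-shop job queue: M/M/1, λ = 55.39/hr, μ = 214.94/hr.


ρ = 55.39/214.94 = 0.2577
P(Wq > t) = ρ·e^{−(μ−λ)t} = 0.2577·e^{−2.6964}
= 0.2577·0.067448 = 0.017381

Final: 0.017381


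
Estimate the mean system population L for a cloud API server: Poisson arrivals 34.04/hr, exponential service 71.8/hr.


ρ = λ/μ = 34.04/71.8 = 0.4741
L = ρ/(1−ρ) = 0.4741/(1 − 0.4741) = 0.4741/0.5259 = 0.9015

Final: 0.9015


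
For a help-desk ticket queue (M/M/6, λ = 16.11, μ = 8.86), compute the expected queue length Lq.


a = λ/μ = 1.8183; ρ = a/6 = 0.3030
P₀ = 0.162170
Lq = P₀·a^c·ρ / (c!·(1−ρ)²) = 0.162170·36.13857·0.3030/(720·0.48574)
= 0.005078

Final: 0.005078


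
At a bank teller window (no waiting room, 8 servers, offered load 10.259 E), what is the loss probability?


B(c,a) = (a^c/c!) / Σ_{k=0}^{c} a^k/k!
a^8/8! = 3043.124462
Σ terms (k=0..8): 1.00000 + 10.25900 + 52.62354 + 179.95497 + 461.53950 + 946.98675 + 1619.18951 + 2373.03789 + 3043.12446 = 8687.715625
B = 3043.124462/8687.715625 = 0.350279

Final: 0.350279


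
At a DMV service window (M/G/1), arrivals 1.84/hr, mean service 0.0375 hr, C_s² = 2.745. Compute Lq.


ρ = λ·E[S] = 1.84·0.0375 = 0.06900
Lq = ρ²(1+C_s²)/(2(1−ρ)) = 0.004761·(1+2.745)/(2·0.9310)
= 0.004761·3.7450/1.8620 = 0.009576

Final: 0.009576


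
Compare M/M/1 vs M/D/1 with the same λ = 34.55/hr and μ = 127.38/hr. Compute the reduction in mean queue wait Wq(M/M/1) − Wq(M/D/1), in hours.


ρ = 34.55/127.38 = 0.2712
Wq(M/M/1) = ρ/(μ−λ) = 0.2712/92.83 = 0.002922 hr
Wq(M/D/1) = ρ/(2(μ−λ)) = 0.001461 hr
Savings = 0.002922 − 0.001461 = 0.001461 hr

Final: 0.001461 hr


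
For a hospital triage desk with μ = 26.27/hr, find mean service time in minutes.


Mean service time = 1/μ = 1/26.27 hour = 0.03807 hour
In minutes: 0.03807 × 60 = 2.2840 min

Final: 2.2840 min


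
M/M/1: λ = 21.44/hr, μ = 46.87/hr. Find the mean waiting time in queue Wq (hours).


ρ = 21.44/46.87 = 0.4574
Wq = ρ/(μ−λ) = 0.4574/(46.87 − 21.44) = 0.4574/25.43 = 0.01799 hr

Final: 0.01799 hr


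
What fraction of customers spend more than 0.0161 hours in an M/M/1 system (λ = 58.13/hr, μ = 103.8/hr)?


W ~ Exponential(μ−λ) for M/M/1.
μ − λ = 103.8 − 58.13 = 45.6700
P(W > t) = e^{−(μ−λ)t} = e^{−0.7353} = 0.479368

Final: 0.479368


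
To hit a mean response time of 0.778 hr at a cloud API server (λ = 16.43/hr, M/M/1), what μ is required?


W = 1/(μ−λ) ⇒ μ − λ = 1/W = 1/0.778 = 1.2853
μ = λ + 1/W = 16.43 + 1.2853 = 17.7153 per hr

Final: 17.7153 /hr


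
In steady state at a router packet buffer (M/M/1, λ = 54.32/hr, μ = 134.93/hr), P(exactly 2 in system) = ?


ρ = 54.32/134.93 = 0.4026
P_n = (1−ρ)·ρ^n = (1 − 0.4026)·0.4026^2 = 0.5974·0.162070 = 0.096824

Final: 0.096824


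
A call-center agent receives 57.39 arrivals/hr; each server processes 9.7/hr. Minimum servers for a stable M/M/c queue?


Stability requires cμ > λ ⇔ c > λ/μ.
λ/μ = 57.39/9.7 = 5.9165
Minimum integer c = ⌊5.9165⌋ + 1 = 6
Check: 6·9.7 = 58.20 > 57.39, while 5·9.7 = 48.50 ≤ 57.39

Final: 6 servers


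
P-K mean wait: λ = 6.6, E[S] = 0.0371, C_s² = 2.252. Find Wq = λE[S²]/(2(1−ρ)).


ρ = λ·E[S] = 6.6·0.0371 = 0.2449
E[S²] = E[S]²(1+C_s²) = 0.0371²·(1+2.252) = 0.004476
Wq = λ·E[S²]/(2(1−ρ)) = 6.6·0.004476/(2·0.7551) = 0.01956 hr

Final: 0.01956 hr


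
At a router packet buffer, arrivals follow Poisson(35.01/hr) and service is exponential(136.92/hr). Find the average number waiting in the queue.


ρ = 35.01/136.92 = 0.2557
Lq = ρ²/(1−ρ) = 0.06538/0.7443 = 0.08784

Final: 0.08784


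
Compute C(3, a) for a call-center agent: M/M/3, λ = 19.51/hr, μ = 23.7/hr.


a = λ/μ = 0.8232; ρ = a/3 = 0.2744
P₀ = 0.436647 (from M/M/c formula)
C(c,a) = [a^c/(c!(1−ρ))]·P₀ = [0.55786/(6·0.7256)]·0.436647
= 0.12814·0.436647 = 0.055951

Final: 0.055951


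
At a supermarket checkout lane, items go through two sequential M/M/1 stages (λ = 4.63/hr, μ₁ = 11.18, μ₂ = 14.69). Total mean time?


Each node sees arrival rate λ = 4.63/hr (tandem ⇒ throughput preserved).
W₁ = 1/(μ₁−λ) = 1/(11.18−4.63) = 0.15267 hr
W₂ = 1/(μ₂−λ) = 1/(14.69−4.63) = 0.09940 hr
W_total = W₁ + W₂ = 0.15267 + 0.09940 = 0.25208 hr

Final: 0.25208 hr


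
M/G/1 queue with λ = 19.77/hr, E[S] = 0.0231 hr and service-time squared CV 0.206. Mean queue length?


ρ = λ·E[S] = 19.77·0.0231 = 0.4567
Lq = ρ²(1+C_s²)/(2(1−ρ)) = 0.2086·(1+0.206)/(2·0.5433)
= 0.2086·1.2060/1.0866 = 0.23148

Final: 0.23148


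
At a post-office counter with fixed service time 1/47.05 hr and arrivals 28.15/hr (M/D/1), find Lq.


ρ = 28.15/47.05 = 0.5983
M/D/1: Lq = ρ²/(2(1−ρ)) = 0.3580/(2·0.4017) = 0.44556

Final: 0.44556


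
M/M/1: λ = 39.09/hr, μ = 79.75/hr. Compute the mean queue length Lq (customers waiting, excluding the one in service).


ρ = 39.09/79.75 = 0.4902
Lq = ρ²/(1−ρ) = 0.2403/0.5098 = 0.4712

Final: 0.4712


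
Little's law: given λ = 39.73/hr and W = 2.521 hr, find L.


L = λW = 39.73·2.521 = 100.1593

Final: 100.1593


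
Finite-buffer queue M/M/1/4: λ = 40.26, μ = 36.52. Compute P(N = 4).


ρ = λ/μ = 40.26/36.52 = 1.1024
P_K = (1−ρ)ρ^K/(1−ρ^(K+1)) = (-0.1024·1.476971)/(1 − 1.628227)
= -0.151256/-0.628227 = 0.240767

Final: 0.240767


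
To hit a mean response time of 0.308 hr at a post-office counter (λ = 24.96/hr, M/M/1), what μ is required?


W = 1/(μ−λ) ⇒ μ − λ = 1/W = 1/0.308 = 3.2468
μ = λ + 1/W = 24.96 + 3.2468 = 28.2068 per hr

Final: 28.2068 /hr


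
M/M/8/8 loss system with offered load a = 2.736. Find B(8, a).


B(c,a) = (a^c/c!) / Σ_{k=0}^{c} a^k/k!
a^8/8! = 0.077877
Σ terms (k=0..8): 1.00000 + 2.73600 + 3.74285 + 3.41348 + 2.33482 + 1.27761 + 0.58259 + 0.22771 + 0.07788 = 15.392935
B = 0.077877/15.392935 = 0.005059

Final: 0.005059


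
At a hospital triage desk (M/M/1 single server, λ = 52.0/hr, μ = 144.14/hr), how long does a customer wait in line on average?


ρ = 52.0/144.14 = 0.3608
Wq = ρ/(μ−λ) = 0.3608/(144.14 − 52.0) = 0.3608/92.14 = 0.003915 hr

Final: 0.003915 hr


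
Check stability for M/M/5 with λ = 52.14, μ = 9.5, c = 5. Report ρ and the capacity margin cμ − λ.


Total capacity cμ = 5·9.5 = 47.50/hr
ρ = λ/(cμ) = 52.14/47.50 = 1.0977
Stable ⇔ ρ < 1: NO
Spare capacity = cμ − λ = 47.50 − 52.14 = -4.64/hr

Final: ρ = 1.0977; unstable; margin = -4.64/hr


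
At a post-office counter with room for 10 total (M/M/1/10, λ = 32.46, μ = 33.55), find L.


ρ = 32.46/33.55 = 0.9675
L = ρ[1 − (K+1)ρ^K + Kρ^(K+1)] / [(1−ρ)(1−ρ^(K+1))]
Numerator: 0.9675·(1 − 11·0.718720 + 10·0.695370) = 0.046224
Denominator: (0.03249)·(0.304630) = 0.009897
L = 0.046224/0.009897 = 4.6704

Final: 4.6704


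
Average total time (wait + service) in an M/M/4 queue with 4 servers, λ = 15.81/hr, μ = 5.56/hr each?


a = 2.8435; ρ = 0.7109; P₀ = 0.047303
Lq = P₀·a^c·ρ/(c!(1−ρ)²) = 1.09585
Wq = Lq/λ = 1.09585/15.81 = 0.06931 hr
W = Wq + 1/μ = 0.06931 + 0.17986 = 0.24917 hr

Final: 0.24917 hr


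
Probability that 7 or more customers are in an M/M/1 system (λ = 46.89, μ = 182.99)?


ρ = 46.89/182.99 = 0.2562
P(N ≥ n) = ρ^n = 0.2562^7 = 0.00007254

Final: 0.00007254


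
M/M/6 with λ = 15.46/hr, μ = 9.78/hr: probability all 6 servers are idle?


a = λ/μ = 15.46/9.78 = 1.5808; ρ = a/c = 0.2635
Σ_{k=0}^{5} a^k/k! (terms k=0..5) = 1.00000 + 1.58078 + 1.24943 + 0.65836 + 0.26018 + 0.08226 = 4.83100
Tail: a^6/(6!(1−ρ)) = 15.60356/(720·0.7365) = 0.02942
P₀ = 1/(4.83100 + 0.02942) = 1/4.86042 = 0.205744

Final: 0.205744


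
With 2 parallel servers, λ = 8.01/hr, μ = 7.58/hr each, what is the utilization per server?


ρ = λ/(cμ) = 8.01/(2·7.58) = 8.01/15.16 = 0.5284

Final: 0.5284


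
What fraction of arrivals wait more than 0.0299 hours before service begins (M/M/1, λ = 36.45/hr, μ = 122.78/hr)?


ρ = 36.45/122.78 = 0.2969
P(Wq > t) = ρ·e^{−(μ−λ)t} = 0.2969·e^{−2.5813}
= 0.2969·0.075678 = 0.022467

Final: 0.022467


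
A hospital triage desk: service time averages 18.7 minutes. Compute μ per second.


μ = 1/(service time) in consistent units.
1 second = 0.0166667 min, so μ = 0.0166667/18.7 = 0.0008913 per second

Final: 0.0008913 /sec


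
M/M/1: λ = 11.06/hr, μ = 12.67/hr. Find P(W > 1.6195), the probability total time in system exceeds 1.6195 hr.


W ~ Exponential(μ−λ) for M/M/1.
μ − λ = 12.67 − 11.06 = 1.6100
P(W > t) = e^{−(μ−λ)t} = e^{−2.6074} = 0.073726

Final: 0.073726


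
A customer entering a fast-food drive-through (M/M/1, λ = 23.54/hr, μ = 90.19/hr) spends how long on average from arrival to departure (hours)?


W = 1/(μ−λ) = 1/(90.19 − 23.54) = 1/66.65 = 0.01500 hr

Final: 0.01500 hr


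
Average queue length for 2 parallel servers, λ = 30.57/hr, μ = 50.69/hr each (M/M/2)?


a = λ/μ = 0.6031; ρ = a/2 = 0.3015
P₀ = 0.536643
Lq = P₀·a^c·ρ / (c!·(1−ρ)²) = 0.536643·0.36370·0.3015/(2·0.48785)
= 0.06032

Final: 0.06032


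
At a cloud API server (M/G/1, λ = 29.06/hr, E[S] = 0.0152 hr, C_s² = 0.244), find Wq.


ρ = λ·E[S] = 29.06·0.0152 = 0.4417
E[S²] = E[S]²(1+C_s²) = 0.0152²·(1+0.244) = 0.0002874
Wq = λ·E[S²]/(2(1−ρ)) = 29.06·0.0002874/(2·0.5583) = 0.007480 hr

Final: 0.007480 hr


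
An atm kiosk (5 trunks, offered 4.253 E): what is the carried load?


B(5,4.253) = 0.221518 (Erlang-B)
Carried load = a(1 − B) = 4.253·(1 − 0.221518) = 4.253·0.778482 = 3.3109 E

Final: 3.3109 Erlangs


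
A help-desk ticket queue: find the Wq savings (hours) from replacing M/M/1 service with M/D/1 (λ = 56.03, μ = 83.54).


ρ = 56.03/83.54 = 0.6707
Wq(M/M/1) = ρ/(μ−λ) = 0.6707/27.51 = 0.02438 hr
Wq(M/D/1) = ρ/(2(μ−λ)) = 0.01219 hr
Savings = 0.02438 − 0.01219 = 0.01219 hr

Final: 0.01219 hr


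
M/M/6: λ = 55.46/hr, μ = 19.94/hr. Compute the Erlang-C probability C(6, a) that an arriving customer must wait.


a = λ/μ = 2.7813; ρ = a/6 = 0.4636
P₀ = 0.061295 (from M/M/c formula)
C(c,a) = [a^c/(c!(1−ρ))]·P₀ = [462.94380/(720·0.5364)]·0.061295
= 1.19860·0.061295 = 0.073468

Final: 0.073468


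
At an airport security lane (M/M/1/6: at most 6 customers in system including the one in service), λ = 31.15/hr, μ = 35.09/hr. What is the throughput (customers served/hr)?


ρ = 0.8877; P_K = (1−ρ)ρ^6/(1−ρ^7) = 0.097158
λ_eff = λ(1 − P_K) = 31.15·(1 − 0.097158) = 31.15·0.902842 = 28.1235 /hr

Final: 28.1235 /hr


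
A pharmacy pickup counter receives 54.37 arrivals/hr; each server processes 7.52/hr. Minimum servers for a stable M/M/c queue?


Stability requires cμ > λ ⇔ c > λ/μ.
λ/μ = 54.37/7.52 = 7.2301
Minimum integer c = ⌊7.2301⌋ + 1 = 8
Check: 8·7.52 = 60.16 > 54.37, while 7·7.52 = 52.64 ≤ 54.37

Final: 8 servers


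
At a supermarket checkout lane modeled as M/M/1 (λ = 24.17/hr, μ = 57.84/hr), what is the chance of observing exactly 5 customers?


ρ = 24.17/57.84 = 0.4179
P_n = (1−ρ)·ρ^n = (1 − 0.4179)·0.4179^5 = 0.5821·0.012742 = 0.007417

Final: 0.007417


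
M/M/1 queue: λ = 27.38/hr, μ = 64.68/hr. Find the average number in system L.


ρ = λ/μ = 27.38/64.68 = 0.4233
L = ρ/(1−ρ) = 0.4233/(1 − 0.4233) = 0.4233/0.5767 = 0.7340

Final: 0.7340


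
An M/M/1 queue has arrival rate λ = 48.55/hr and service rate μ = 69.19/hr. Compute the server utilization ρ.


ρ = λ/μ = 48.55/69.19 = 0.7017

Final: 0.7017


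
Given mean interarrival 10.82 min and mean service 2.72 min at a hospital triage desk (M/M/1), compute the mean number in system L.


λ = 60/10.82 = 5.5453 /hr
μ = 60/2.72 = 22.0588 /hr
ρ = λ/μ = 5.5453/22.0588 = 0.2514
L = ρ/(1−ρ) = 0.2514/0.7486 = 0.3358

Final: 0.3358


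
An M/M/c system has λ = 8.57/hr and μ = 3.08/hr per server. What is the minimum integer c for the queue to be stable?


Stability requires cμ > λ ⇔ c > λ/μ.
λ/μ = 8.57/3.08 = 2.7825
Minimum integer c = ⌊2.7825⌋ + 1 = 3
Check: 3·3.08 = 9.24 > 8.57, while 2·3.08 = 6.16 ≤ 8.57

Final: 3 servers


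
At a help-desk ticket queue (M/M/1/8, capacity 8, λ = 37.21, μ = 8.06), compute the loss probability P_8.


ρ = λ/μ = 37.21/8.06 = 4.6166
P_K = (1−ρ)ρ^K/(1−ρ^(K+1)) = (-3.6166·206346.461445)/(1 − 952624.296574)
= -746277.835128/-952623.296574 = 0.783392

Final: 0.783392


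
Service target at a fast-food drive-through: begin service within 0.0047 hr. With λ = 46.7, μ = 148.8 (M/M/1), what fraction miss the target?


ρ = 46.7/148.8 = 0.3138
P(Wq > t) = ρ·e^{−(μ−λ)t} = 0.3138·e^{−0.4799}
= 0.3138·0.618864 = 0.194227

Final: 0.194227


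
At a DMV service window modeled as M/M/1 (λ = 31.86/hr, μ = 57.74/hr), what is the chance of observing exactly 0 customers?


ρ = 31.86/57.74 = 0.5518
P_n = (1−ρ)·ρ^n = (1 − 0.5518)·0.5518^0 = 0.4482·1.000000 = 0.448216

Final: 0.448216


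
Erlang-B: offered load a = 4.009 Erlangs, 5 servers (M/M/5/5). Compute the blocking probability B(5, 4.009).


B(c,a) = (a^c/c!) / Σ_{k=0}^{c} a^k/k!
a^5/5! = 8.629766
Σ terms (k=0..5): 1.00000 + 4.00900 + 8.03604 + 10.73883 + 10.76299 + 8.62977 = 43.176627
B = 8.629766/43.176627 = 0.199871

Final: 0.199871


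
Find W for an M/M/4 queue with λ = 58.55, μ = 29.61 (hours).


a = 1.9774; ρ = 0.4943; P₀ = 0.133677
Lq = P₀·a^c·ρ/(c!(1−ρ)²) = 0.16463
Wq = Lq/λ = 0.16463/58.55 = 0.002812 hr
W = Wq + 1/μ = 0.002812 + 0.03377 = 0.03658 hr

Final: 0.03658 hr


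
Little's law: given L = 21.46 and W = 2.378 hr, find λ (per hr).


λ = L/W = 21.46/2.378 = 9.0244 /hr

Final: 9.0244 /hr


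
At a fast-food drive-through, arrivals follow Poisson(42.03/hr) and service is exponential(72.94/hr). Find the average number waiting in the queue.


ρ = 42.03/72.94 = 0.5762
Lq = ρ²/(1−ρ) = 0.3320/0.4238 = 0.7835

Final: 0.7835


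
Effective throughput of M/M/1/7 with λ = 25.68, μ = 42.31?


ρ = 0.6069; P_K = (1−ρ)ρ^7/(1−ρ^8) = 0.012150
λ_eff = λ(1 − P_K) = 25.68·(1 − 0.012150) = 25.68·0.987850 = 25.3680 /hr

Final: 25.3680 /hr


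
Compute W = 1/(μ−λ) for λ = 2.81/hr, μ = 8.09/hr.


W = 1/(μ−λ) = 1/(8.09 − 2.81) = 1/5.28 = 0.1894 hr

Final: 0.1894 hr


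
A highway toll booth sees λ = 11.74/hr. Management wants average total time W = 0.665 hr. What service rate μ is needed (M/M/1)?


W = 1/(μ−λ) ⇒ μ − λ = 1/W = 1/0.665 = 1.5038
μ = λ + 1/W = 11.74 + 1.5038 = 13.2438 per hr

Final: 13.2438 /hr


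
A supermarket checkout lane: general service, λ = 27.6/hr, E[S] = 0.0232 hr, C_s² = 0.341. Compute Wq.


ρ = λ·E[S] = 27.6·0.0232 = 0.6403
E[S²] = E[S]²(1+C_s²) = 0.0232²·(1+0.341) = 0.0007218
Wq = λ·E[S²]/(2(1−ρ)) = 27.6·0.0007218/(2·0.3597) = 0.02769 hr

Final: 0.02769 hr


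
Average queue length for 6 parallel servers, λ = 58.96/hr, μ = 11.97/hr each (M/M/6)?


a = λ/μ = 4.9256; ρ = a/6 = 0.8209
P₀ = 0.005065
Lq = P₀·a^c·ρ / (c!·(1−ρ)²) = 0.005065·14281.70133·0.8209/(720·0.03206)
= 2.57236

Final: 2.57236


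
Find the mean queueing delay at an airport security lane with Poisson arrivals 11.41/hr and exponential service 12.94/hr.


ρ = 11.41/12.94 = 0.8818
Wq = ρ/(μ−λ) = 0.8818/(12.94 − 11.41) = 0.8818/1.53 = 0.5763 hr

Final: 0.5763 hr


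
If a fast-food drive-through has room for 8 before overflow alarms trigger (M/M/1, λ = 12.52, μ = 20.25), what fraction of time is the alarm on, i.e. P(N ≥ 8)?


ρ = 12.52/20.25 = 0.6183
P(N ≥ n) = ρ^n = 0.6183^8 = 0.021352

Final: 0.021352


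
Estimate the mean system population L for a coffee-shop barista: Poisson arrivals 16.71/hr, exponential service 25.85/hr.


ρ = λ/μ = 16.71/25.85 = 0.6464
L = ρ/(1−ρ) = 0.6464/(1 − 0.6464) = 0.6464/0.3536 = 1.8282

Final: 1.8282


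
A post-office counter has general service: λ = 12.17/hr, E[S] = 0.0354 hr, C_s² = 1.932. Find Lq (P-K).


ρ = λ·E[S] = 12.17·0.0354 = 0.4308
Lq = ρ²(1+C_s²)/(2(1−ρ)) = 0.1856·(1+1.932)/(2·0.5692)
= 0.1856·2.9320/1.1384 = 0.47805

Final: 0.47805


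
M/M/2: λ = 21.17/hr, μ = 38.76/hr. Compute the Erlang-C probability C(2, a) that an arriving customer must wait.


a = λ/μ = 0.5462; ρ = a/2 = 0.2731
P₀ = 0.570980 (from M/M/c formula)
C(c,a) = [a^c/(c!(1−ρ))]·P₀ = [0.29831/(2·0.7269)]·0.570980
= 0.20519·0.570980 = 0.117161

Final: 0.117161


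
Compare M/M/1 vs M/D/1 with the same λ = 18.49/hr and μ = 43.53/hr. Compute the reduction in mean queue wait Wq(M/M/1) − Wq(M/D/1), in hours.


ρ = 18.49/43.53 = 0.4248
Wq(M/M/1) = ρ/(μ−λ) = 0.4248/25.04 = 0.01696 hr
Wq(M/D/1) = ρ/(2(μ−λ)) = 0.008482 hr
Savings = 0.01696 − 0.008482 = 0.008482 hr

Final: 0.008482 hr


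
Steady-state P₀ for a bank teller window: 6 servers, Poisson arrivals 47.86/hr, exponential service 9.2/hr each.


a = λ/μ = 47.86/9.2 = 5.2022; ρ = a/c = 0.8670
Σ_{k=0}^{5} a^k/k! (terms k=0..5) = 1.00000 + 5.20217 + 13.53131 + 23.46407 + 30.51604 + 31.74995 = 105.46355
Tail: a^6/(6!(1−ρ)) = 19820.25335/(720·0.1330) = 207.02354
P₀ = 1/(105.46355 + 207.02354) = 1/312.48708 = 0.003200

Final: 0.003200


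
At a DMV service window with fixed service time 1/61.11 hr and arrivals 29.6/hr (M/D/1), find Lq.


ρ = 29.6/61.11 = 0.4844
M/D/1: Lq = ρ²/(2(1−ρ)) = 0.2346/(2·0.5156) = 0.22751

Final: 0.22751


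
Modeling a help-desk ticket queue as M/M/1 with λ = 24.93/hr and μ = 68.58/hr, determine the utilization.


ρ = λ/μ = 24.93/68.58 = 0.3635

Final: 0.3635


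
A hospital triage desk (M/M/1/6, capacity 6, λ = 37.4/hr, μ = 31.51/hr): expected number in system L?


ρ = 37.4/31.51 = 1.1869
L = ρ[1 − (K+1)ρ^K + Kρ^(K+1)] / [(1−ρ)(1−ρ^(K+1))]
Numerator: 1.1869·(1 − 7·2.796013 + 6·3.318657) = 1.590303
Denominator: (-0.1869)·(-2.318657) = 0.433414
L = 1.590303/0.433414 = 3.6692

Final: 3.6692


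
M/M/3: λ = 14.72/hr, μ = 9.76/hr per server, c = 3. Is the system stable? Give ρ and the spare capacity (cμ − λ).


Total capacity cμ = 3·9.76 = 29.28/hr
ρ = λ/(cμ) = 14.72/29.28 = 0.5027
Stable ⇔ ρ < 1: YES
Spare capacity = cμ − λ = 29.28 − 14.72 = 14.56/hr

Final: ρ = 0.5027; stable; margin = 14.56/hr


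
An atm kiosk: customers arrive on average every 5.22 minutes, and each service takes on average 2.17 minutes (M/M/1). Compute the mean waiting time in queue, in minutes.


λ = 60/5.22 = 11.4943 /hr
μ = 60/2.17 = 27.6498 /hr
ρ = λ/μ = 11.4943/27.6498 = 0.4157
Wq = ρ/(μ−λ) = 0.4157/(27.6498−11.4943) = 0.02573 hr
In minutes: 0.02573·60 = 1.544 min

Final: 1.544 min


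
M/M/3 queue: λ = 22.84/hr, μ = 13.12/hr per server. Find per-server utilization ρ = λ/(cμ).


ρ = λ/(cμ) = 22.84/(3·13.12) = 22.84/39.36 = 0.5803

Final: 0.5803


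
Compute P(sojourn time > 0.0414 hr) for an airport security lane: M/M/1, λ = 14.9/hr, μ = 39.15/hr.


W ~ Exponential(μ−λ) for M/M/1.
μ − λ = 39.15 − 14.9 = 24.2500
P(W > t) = e^{−(μ−λ)t} = e^{−1.0039} = 0.366429

Final: 0.366429


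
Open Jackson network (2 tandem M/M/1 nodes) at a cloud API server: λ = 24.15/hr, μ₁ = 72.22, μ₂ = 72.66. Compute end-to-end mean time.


Each node sees arrival rate λ = 24.15/hr (tandem ⇒ throughput preserved).
W₁ = 1/(μ₁−λ) = 1/(72.22−24.15) = 0.02080 hr
W₂ = 1/(μ₂−λ) = 1/(72.66−24.15) = 0.02061 hr
W_total = W₁ + W₂ = 0.02080 + 0.02061 = 0.04142 hr

Final: 0.04142 hr


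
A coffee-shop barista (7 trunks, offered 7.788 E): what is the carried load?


B(7,7.788) = 0.296065 (Erlang-B)
Carried load = a(1 − B) = 7.788·(1 − 0.296065) = 7.788·0.703935 = 5.4822 E

Final: 5.4822 Erlangs


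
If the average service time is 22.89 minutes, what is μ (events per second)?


μ = 1/(service time) in consistent units.
1 second = 0.0166667 min, so μ = 0.0166667/22.89 = 0.0007281 per second

Final: 0.0007281 /sec


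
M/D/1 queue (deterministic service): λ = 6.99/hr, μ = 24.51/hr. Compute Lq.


ρ = 6.99/24.51 = 0.2852
M/D/1: Lq = ρ²/(2(1−ρ)) = 0.08133/(2·0.7148) = 0.05689

Final: 0.05689


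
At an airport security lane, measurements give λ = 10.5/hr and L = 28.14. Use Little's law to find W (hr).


W = L/λ = 28.14/10.5 = 2.6800 hr

Final: 2.6800 hr


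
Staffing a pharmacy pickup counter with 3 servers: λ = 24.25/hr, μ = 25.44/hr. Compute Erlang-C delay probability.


a = λ/μ = 0.9532; ρ = a/3 = 0.3177
P₀ = 0.381807 (from M/M/c formula)
C(c,a) = [a^c/(c!(1−ρ))]·P₀ = [0.86613/(6·0.6823)]·0.381807
= 0.21158·0.381807 = 0.080784

Final: 0.080784


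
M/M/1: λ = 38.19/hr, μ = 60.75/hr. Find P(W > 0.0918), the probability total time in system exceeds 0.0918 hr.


W ~ Exponential(μ−λ) for M/M/1.
μ − λ = 60.75 − 38.19 = 22.5600
P(W > t) = e^{−(μ−λ)t} = e^{−2.0710} = 0.126059

Final: 0.126059


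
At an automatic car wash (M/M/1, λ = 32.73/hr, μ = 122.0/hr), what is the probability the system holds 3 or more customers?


ρ = 32.73/122.0 = 0.2683
P(N ≥ n) = ρ^n = 0.2683^3 = 0.019309

Final: 0.019309


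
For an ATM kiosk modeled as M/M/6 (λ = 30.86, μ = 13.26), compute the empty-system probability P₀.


a = λ/μ = 30.86/13.26 = 2.3273; ρ = a/c = 0.3879
Σ_{k=0}^{5} a^k/k! (terms k=0..5) = 1.00000 + 2.32730 + 2.70816 + 2.10090 + 1.22236 + 0.56896 = 9.92768
Tail: a^6/(6!(1−ρ)) = 158.89652/(720·0.6121) = 0.36054
P₀ = 1/(9.92768 + 0.36054) = 1/10.28822 = 0.097199

Final: 0.097199


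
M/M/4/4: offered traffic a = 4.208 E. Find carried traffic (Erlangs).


B(4,4.208) = 0.330371 (Erlang-B)
Carried load = a(1 − B) = 4.208·(1 − 0.330371) = 4.208·0.669629 = 2.8178 E

Final: 2.8178 Erlangs


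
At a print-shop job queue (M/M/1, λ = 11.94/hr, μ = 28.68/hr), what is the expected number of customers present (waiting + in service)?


ρ = λ/μ = 11.94/28.68 = 0.4163
L = ρ/(1−ρ) = 0.4163/(1 − 0.4163) = 0.4163/0.5837 = 0.7133

Final: 0.7133


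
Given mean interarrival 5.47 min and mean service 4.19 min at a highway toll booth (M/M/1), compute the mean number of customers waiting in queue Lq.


λ = 60/5.47 = 10.9689 /hr
μ = 60/4.19 = 14.3198 /hr
ρ = λ/μ = 10.9689/14.3198 = 0.7660
Lq = ρ²/(1−ρ) = 0.5868/0.2340 = 2.5074

Final: 2.5074


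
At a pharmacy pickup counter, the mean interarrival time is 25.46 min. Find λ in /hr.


λ = 1/(interarrival time) in consistent units.
1 hour = 60 min, so λ = 60/25.46 = 2.3566 per hour

Final: 2.3566 /hr


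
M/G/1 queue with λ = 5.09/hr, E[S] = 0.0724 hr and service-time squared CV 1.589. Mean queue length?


ρ = λ·E[S] = 5.09·0.0724 = 0.3685
Lq = ρ²(1+C_s²)/(2(1−ρ)) = 0.1358·(1+1.589)/(2·0.6315)
= 0.1358·2.5890/1.2630 = 0.27839

Final: 0.27839


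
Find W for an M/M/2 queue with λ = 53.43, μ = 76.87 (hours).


a = 0.6951; ρ = 0.3475; P₀ = 0.484192
Lq = P₀·a^c·ρ/(c!(1−ρ)²) = 0.09548
Wq = Lq/λ = 0.09548/53.43 = 0.001787 hr
W = Wq + 1/μ = 0.001787 + 0.01301 = 0.01480 hr

Final: 0.01480 hr


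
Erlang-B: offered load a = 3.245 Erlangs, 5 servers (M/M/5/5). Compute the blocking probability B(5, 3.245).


B(c,a) = (a^c/c!) / Σ_{k=0}^{c} a^k/k!
a^5/5! = 2.998419
Σ terms (k=0..5): 1.00000 + 3.24500 + 5.26501 + 5.69499 + 4.62006 + 2.99842 = 22.823479
B = 2.998419/22.823479 = 0.131374

Final: 0.131374


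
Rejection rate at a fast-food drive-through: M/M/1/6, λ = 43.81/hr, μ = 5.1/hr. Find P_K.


ρ = λ/μ = 43.81/5.1 = 8.5902
P_K = (1−ρ)ρ^K/(1−ρ^(K+1)) = (-7.5902·401807.891916)/(1 − 3451608.577418)
= -3049800.685502/-3451607.577418 = 0.883588

Final: 0.883588


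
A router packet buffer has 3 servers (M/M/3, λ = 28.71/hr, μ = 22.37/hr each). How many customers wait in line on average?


a = λ/μ = 1.2834; ρ = a/3 = 0.4278
P₀ = 0.268619
Lq = P₀·a^c·ρ / (c!·(1−ρ)²) = 0.268619·2.11398·0.4278/(6·0.32741)
= 0.12366

Final: 0.12366


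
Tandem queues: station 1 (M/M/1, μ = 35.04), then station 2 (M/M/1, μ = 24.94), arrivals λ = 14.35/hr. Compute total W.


Each node sees arrival rate λ = 14.35/hr (tandem ⇒ throughput preserved).
W₁ = 1/(μ₁−λ) = 1/(35.04−14.35) = 0.04833 hr
W₂ = 1/(μ₂−λ) = 1/(24.94−14.35) = 0.09443 hr
W_total = W₁ + W₂ = 0.04833 + 0.09443 = 0.14276 hr

Final: 0.14276 hr


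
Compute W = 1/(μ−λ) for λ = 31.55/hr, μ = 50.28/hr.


W = 1/(μ−λ) = 1/(50.28 − 31.55) = 1/18.73 = 0.05339 hr

Final: 0.05339 hr


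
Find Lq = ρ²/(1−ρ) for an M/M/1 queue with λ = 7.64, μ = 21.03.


ρ = 7.64/21.03 = 0.3633
Lq = ρ²/(1−ρ) = 0.1320/0.6367 = 0.2073

Final: 0.2073


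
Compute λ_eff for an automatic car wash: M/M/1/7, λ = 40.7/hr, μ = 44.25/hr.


ρ = 0.9198; P_K = (1−ρ)ρ^7/(1−ρ^8) = 0.091591
λ_eff = λ(1 − P_K) = 40.7·(1 − 0.091591) = 40.7·0.908409 = 36.9723 /hr

Final: 36.9723 /hr


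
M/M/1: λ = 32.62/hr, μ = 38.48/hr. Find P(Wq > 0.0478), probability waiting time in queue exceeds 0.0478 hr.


ρ = 32.62/38.48 = 0.8477
P(Wq > t) = ρ·e^{−(μ−λ)t} = 0.8477·e^{−0.2801}
= 0.8477·0.755702 = 0.640619

Final: 0.640619


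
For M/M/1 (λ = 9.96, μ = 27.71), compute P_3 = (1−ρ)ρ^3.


ρ = 9.96/27.71 = 0.3594
P_n = (1−ρ)·ρ^n = (1 − 0.3594)·0.3594^3 = 0.6406·0.046437 = 0.029746

Final: 0.029746


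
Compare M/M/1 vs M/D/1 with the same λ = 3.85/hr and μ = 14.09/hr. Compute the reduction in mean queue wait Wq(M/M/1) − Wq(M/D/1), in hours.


ρ = 3.85/14.09 = 0.2732
Wq(M/M/1) = ρ/(μ−λ) = 0.2732/10.24 = 0.02668 hr
Wq(M/D/1) = ρ/(2(μ−λ)) = 0.01334 hr
Savings = 0.02668 − 0.01334 = 0.01334 hr

Final: 0.01334 hr


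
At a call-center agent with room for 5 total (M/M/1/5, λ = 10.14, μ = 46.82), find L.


ρ = 10.14/46.82 = 0.2166
L = ρ[1 − (K+1)ρ^K + Kρ^(K+1)] / [(1−ρ)(1−ρ^(K+1))]
Numerator: 0.2166·(1 − 6·0.0004765 + 5·0.0001032) = 0.216067
Denominator: (0.7834)·(0.999897) = 0.783345
L = 0.216067/0.783345 = 0.2758

Final: 0.2758


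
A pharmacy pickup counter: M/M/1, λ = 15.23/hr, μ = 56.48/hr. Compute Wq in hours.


ρ = 15.23/56.48 = 0.2697
Wq = ρ/(μ−λ) = 0.2697/(56.48 − 15.23) = 0.2697/41.25 = 0.006537 hr

Final: 0.006537 hr


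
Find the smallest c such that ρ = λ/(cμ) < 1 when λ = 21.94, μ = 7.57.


Stability requires cμ > λ ⇔ c > λ/μ.
λ/μ = 21.94/7.57 = 2.8983
Minimum integer c = ⌊2.8983⌋ + 1 = 3
Check: 3·7.57 = 22.71 > 21.94, while 2·7.57 = 15.14 ≤ 21.94

Final: 3 servers


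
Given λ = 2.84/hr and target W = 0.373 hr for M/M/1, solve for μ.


W = 1/(μ−λ) ⇒ μ − λ = 1/W = 1/0.373 = 2.6810
μ = λ + 1/W = 2.84 + 2.6810 = 5.5210 per hr

Final: 5.5210 /hr


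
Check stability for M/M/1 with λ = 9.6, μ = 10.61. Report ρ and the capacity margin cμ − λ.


Total capacity cμ = 1·10.61 = 10.61/hr
ρ = λ/(cμ) = 9.6/10.61 = 0.9048
Stable ⇔ ρ < 1: YES
Spare capacity = cμ − λ = 10.61 − 9.6 = 1.01/hr

Final: ρ = 0.9048; stable; margin = 1.01/hr


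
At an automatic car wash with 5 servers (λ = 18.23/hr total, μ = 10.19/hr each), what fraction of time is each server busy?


ρ = λ/(cμ) = 18.23/(5·10.19) = 18.23/50.95 = 0.3578

Final: 0.3578


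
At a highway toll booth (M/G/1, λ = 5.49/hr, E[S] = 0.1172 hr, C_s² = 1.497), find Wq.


ρ = λ·E[S] = 5.49·0.1172 = 0.6434
E[S²] = E[S]²(1+C_s²) = 0.1172²·(1+1.497) = 0.034298
Wq = λ·E[S²]/(2(1−ρ)) = 5.49·0.034298/(2·0.3566) = 0.26404 hr

Final: 0.26404 hr


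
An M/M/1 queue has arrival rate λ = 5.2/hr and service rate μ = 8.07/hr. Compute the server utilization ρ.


ρ = λ/μ = 5.2/8.07 = 0.6444

Final: 0.6444


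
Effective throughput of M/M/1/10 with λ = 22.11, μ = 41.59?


ρ = 0.5316; P_K = (1−ρ)ρ^10/(1−ρ^11) = 0.0008453
λ_eff = λ(1 − P_K) = 22.11·(1 − 0.0008453) = 22.11·0.999155 = 22.0913 /hr

Final: 22.0913 /hr


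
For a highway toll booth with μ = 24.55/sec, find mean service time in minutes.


Mean service time = 1/μ = 1/24.55 second = 0.04073 second
In minutes: 0.04073 × 0.0166667 = 0.0006789 min

Final: 0.0006789 min


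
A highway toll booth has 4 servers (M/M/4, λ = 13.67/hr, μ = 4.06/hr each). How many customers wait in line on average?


a = λ/μ = 3.3670; ρ = a/4 = 0.8417
P₀ = 0.019906
Lq = P₀·a^c·ρ / (c!·(1−ρ)²) = 0.019906·128.51977·0.8417/(24·0.02504)
= 3.58291

Final: 3.58291


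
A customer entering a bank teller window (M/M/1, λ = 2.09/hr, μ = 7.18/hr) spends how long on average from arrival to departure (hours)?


W = 1/(μ−λ) = 1/(7.18 − 2.09) = 1/5.09 = 0.1965 hr

Final: 0.1965 hr


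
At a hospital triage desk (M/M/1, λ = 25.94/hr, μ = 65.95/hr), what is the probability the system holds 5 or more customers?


ρ = 25.94/65.95 = 0.3933
P(N ≥ n) = ρ^n = 0.3933^5 = 0.009414

Final: 0.009414


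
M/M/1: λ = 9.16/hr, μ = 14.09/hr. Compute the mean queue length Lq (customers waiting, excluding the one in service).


ρ = 9.16/14.09 = 0.6501
Lq = ρ²/(1−ρ) = 0.4226/0.3499 = 1.2079

Final: 1.2079


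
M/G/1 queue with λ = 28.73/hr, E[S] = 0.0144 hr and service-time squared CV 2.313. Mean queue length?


ρ = λ·E[S] = 28.73·0.0144 = 0.4137
Lq = ρ²(1+C_s²)/(2(1−ρ)) = 0.1712·(1+2.313)/(2·0.5863)
= 0.1712·3.3130/1.1726 = 0.48359

Final: 0.48359


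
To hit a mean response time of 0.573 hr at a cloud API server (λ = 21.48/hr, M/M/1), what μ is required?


W = 1/(μ−λ) ⇒ μ − λ = 1/W = 1/0.573 = 1.7452
μ = λ + 1/W = 21.48 + 1.7452 = 23.2252 per hr

Final: 23.2252 /hr


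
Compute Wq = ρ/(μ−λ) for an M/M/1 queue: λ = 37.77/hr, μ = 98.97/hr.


ρ = 37.77/98.97 = 0.3816
Wq = ρ/(μ−λ) = 0.3816/(98.97 − 37.77) = 0.3816/61.20 = 0.006236 hr

Final: 0.006236 hr


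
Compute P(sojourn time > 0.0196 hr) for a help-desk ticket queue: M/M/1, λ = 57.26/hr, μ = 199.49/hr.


W ~ Exponential(μ−λ) for M/M/1.
μ − λ = 199.49 − 57.26 = 142.2300
P(W > t) = e^{−(μ−λ)t} = e^{−2.7877} = 0.061562

Final: 0.061562


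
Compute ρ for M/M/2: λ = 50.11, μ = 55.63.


ρ = λ/(cμ) = 50.11/(2·55.63) = 50.11/111.26 = 0.4504

Final: 0.4504


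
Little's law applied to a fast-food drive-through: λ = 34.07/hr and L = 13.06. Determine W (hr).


W = L/λ = 13.06/34.07 = 0.3833 hr

Final: 0.3833 hr


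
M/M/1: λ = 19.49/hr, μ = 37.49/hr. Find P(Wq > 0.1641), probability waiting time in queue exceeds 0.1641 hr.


ρ = 19.49/37.49 = 0.5199
P(Wq > t) = ρ·e^{−(μ−λ)t} = 0.5199·e^{−2.9538}
= 0.5199·0.052141 = 0.027107

Final: 0.027107


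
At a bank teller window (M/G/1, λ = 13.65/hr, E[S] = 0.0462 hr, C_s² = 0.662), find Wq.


ρ = λ·E[S] = 13.65·0.0462 = 0.6306
E[S²] = E[S]²(1+C_s²) = 0.0462²·(1+0.662) = 0.003547
Wq = λ·E[S²]/(2(1−ρ)) = 13.65·0.003547/(2·0.3694) = 0.06555 hr

Final: 0.06555 hr


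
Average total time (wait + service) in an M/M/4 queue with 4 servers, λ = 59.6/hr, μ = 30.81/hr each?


a = 1.9344; ρ = 0.4836; P₀ = 0.140021
Lq = P₀·a^c·ρ/(c!(1−ρ)²) = 0.14816
Wq = Lq/λ = 0.14816/59.6 = 0.002486 hr
W = Wq + 1/μ = 0.002486 + 0.03246 = 0.03494 hr

Final: 0.03494 hr


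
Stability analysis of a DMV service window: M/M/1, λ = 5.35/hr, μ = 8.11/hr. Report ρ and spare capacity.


Total capacity cμ = 1·8.11 = 8.11/hr
ρ = λ/(cμ) = 5.35/8.11 = 0.6597
Stable ⇔ ρ < 1: YES
Spare capacity = cμ − λ = 8.11 − 5.35 = 2.76/hr

Final: ρ = 0.6597; stable; margin = 2.76/hr


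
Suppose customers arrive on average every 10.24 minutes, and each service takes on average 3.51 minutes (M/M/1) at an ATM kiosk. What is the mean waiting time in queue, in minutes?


λ = 60/10.24 = 5.8594 /hr
μ = 60/3.51 = 17.0940 /hr
ρ = λ/μ = 5.8594/17.0940 = 0.3428
Wq = ρ/(μ−λ) = 0.3428/(17.0940−5.8594) = 0.03051 hr
In minutes: 0.03051·60 = 1.831 min

Final: 1.831 min


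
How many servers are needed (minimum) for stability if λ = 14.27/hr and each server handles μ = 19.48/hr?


Stability requires cμ > λ ⇔ c > λ/μ.
λ/μ = 14.27/19.48 = 0.7325
Minimum integer c = ⌊0.7325⌋ + 1 = 1
Check: 1·19.48 = 19.48 > 14.27, while 0·19.48 = 0.00 ≤ 14.27

Final: 1 servers


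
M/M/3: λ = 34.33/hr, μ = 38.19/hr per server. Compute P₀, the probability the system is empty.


a = λ/μ = 34.33/38.19 = 0.8989; ρ = a/c = 0.2996
Σ_{k=0}^{2} a^k/k! (terms k=0..2) = 1.00000 + 0.89893 + 0.40403 = 2.30296
Tail: a^3/(3!(1−ρ)) = 0.72639/(6·0.7004) = 0.17286
P₀ = 1/(2.30296 + 0.17286) = 1/2.47582 = 0.403906

Final: 0.403906


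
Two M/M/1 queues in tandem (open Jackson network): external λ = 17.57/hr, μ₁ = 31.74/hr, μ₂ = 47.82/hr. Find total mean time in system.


Each node sees arrival rate λ = 17.57/hr (tandem ⇒ throughput preserved).
W₁ = 1/(μ₁−λ) = 1/(31.74−17.57) = 0.07057 hr
W₂ = 1/(μ₂−λ) = 1/(47.82−17.57) = 0.03306 hr
W_total = W₁ + W₂ = 0.07057 + 0.03306 = 0.10363 hr

Final: 0.10363 hr


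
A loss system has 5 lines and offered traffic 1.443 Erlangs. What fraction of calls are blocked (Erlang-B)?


B(c,a) = (a^c/c!) / Σ_{k=0}^{c} a^k/k!
a^5/5! = 0.052138
Σ terms (k=0..5): 1.00000 + 1.44300 + 1.04112 + 0.50078 + 0.18066 + 0.05214 = 4.217700
B = 0.052138/4.217700 = 0.012362

Final: 0.012362


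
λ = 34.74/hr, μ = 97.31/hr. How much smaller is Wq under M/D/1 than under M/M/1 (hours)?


ρ = 34.74/97.31 = 0.3570
Wq(M/M/1) = ρ/(μ−λ) = 0.3570/62.57 = 0.005706 hr
Wq(M/D/1) = ρ/(2(μ−λ)) = 0.002853 hr
Savings = 0.005706 − 0.002853 = 0.002853 hr

Final: 0.002853 hr


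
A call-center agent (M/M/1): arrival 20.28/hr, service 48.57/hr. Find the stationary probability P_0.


ρ = 20.28/48.57 = 0.4175
P_n = (1−ρ)·ρ^n = (1 − 0.4175)·0.4175^0 = 0.5825·1.000000 = 0.582458

Final: 0.582458


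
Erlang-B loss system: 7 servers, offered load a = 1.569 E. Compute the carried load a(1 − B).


B(7,1.569) = 0.0009674 (Erlang-B)
Carried load = a(1 − B) = 1.569·(1 − 0.0009674) = 1.569·0.999033 = 1.5675 E

Final: 1.5675 Erlangs


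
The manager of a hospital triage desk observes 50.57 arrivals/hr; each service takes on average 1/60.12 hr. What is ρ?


ρ = λ/μ = 50.57/60.12 = 0.8412

Final: 0.8412


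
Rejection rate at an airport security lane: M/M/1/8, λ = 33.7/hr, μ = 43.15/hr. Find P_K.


ρ = λ/μ = 33.7/43.15 = 0.7810
P_K = (1−ρ)ρ^K/(1−ρ^(K+1)) = (0.2190·0.138418)/(1 − 0.108104)
= 0.030314/0.891896 = 0.033988

Final: 0.033988


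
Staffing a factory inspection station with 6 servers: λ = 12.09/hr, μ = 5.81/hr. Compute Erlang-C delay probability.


a = λ/μ = 2.0809; ρ = a/6 = 0.3468
P₀ = 0.124584 (from M/M/c formula)
C(c,a) = [a^c/(c!(1−ρ))]·P₀ = [81.18971/(720·0.6532)]·0.124584
= 0.17264·0.124584 = 0.021508

Final: 0.021508


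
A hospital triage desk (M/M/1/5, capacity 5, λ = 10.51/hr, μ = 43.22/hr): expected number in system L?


ρ = 10.51/43.22 = 0.2432
L = ρ[1 − (K+1)ρ^K + Kρ^(K+1)] / [(1−ρ)(1−ρ^(K+1))]
Numerator: 0.2432·(1 − 6·0.0008503 + 5·0.0002068) = 0.242185
Denominator: (0.7568)·(0.999793) = 0.756669
L = 0.242185/0.756669 = 0.3201

Final: 0.3201


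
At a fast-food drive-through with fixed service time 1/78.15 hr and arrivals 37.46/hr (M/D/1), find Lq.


ρ = 37.46/78.15 = 0.4793
M/D/1: Lq = ρ²/(2(1−ρ)) = 0.2298/(2·0.5207) = 0.22064

Final: 0.22064


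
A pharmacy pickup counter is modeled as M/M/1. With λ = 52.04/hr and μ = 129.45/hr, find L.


ρ = λ/μ = 52.04/129.45 = 0.4020
L = ρ/(1−ρ) = 0.4020/(1 − 0.4020) = 0.4020/0.5980 = 0.6723

Final: 0.6723


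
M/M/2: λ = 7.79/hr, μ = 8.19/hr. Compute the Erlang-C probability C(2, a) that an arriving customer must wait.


a = λ/μ = 0.9512; ρ = a/2 = 0.4756
P₀ = 0.355399 (from M/M/c formula)
C(c,a) = [a^c/(c!(1−ρ))]·P₀ = [0.90471/(2·0.5244)]·0.355399
= 0.86258·0.355399 = 0.306559

Final: 0.306559


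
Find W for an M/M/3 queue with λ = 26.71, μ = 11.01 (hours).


a = 2.4260; ρ = 0.8087; P₀ = 0.053177
Lq = P₀·a^c·ρ/(c!(1−ρ)²) = 2.79498
Wq = Lq/λ = 2.79498/26.71 = 0.10464 hr
W = Wq + 1/μ = 0.10464 + 0.09083 = 0.19547 hr

Final: 0.19547 hr


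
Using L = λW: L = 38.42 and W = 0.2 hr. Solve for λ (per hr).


λ = L/W = 38.42/0.2 = 192.1000 /hr

Final: 192.1000 /hr


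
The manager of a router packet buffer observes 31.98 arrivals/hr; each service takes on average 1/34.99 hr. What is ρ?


ρ = λ/μ = 31.98/34.99 = 0.9140

Final: 0.9140


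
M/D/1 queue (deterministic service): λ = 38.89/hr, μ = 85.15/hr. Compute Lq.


ρ = 38.89/85.15 = 0.4567
M/D/1: Lq = ρ²/(2(1−ρ)) = 0.2086/(2·0.5433) = 0.19198

Final: 0.19198


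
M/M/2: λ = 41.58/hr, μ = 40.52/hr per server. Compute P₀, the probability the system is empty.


a = λ/μ = 41.58/40.52 = 1.0262; ρ = a/c = 0.5131
Σ_{k=0}^{1} a^k/k! (terms k=0..1) = 1.00000 + 1.02616 = 2.02616
Tail: a^2/(2!(1−ρ)) = 1.05300/(2·0.4869) = 1.08129
P₀ = 1/(2.02616 + 1.08129) = 1/3.10745 = 0.321807

Final: 0.321807


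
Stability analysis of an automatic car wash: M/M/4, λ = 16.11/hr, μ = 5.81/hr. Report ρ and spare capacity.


Total capacity cμ = 4·5.81 = 23.24/hr
ρ = λ/(cμ) = 16.11/23.24 = 0.6932
Stable ⇔ ρ < 1: YES
Spare capacity = cμ − λ = 23.24 − 16.11 = 7.13/hr

Final: ρ = 0.6932; stable; margin = 7.13/hr
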